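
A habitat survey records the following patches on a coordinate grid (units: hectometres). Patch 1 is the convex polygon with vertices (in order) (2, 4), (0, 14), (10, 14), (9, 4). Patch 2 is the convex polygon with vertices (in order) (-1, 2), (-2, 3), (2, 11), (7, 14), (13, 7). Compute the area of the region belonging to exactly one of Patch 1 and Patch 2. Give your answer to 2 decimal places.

47.57

|Patch 1| = 85, |Patch 2| = 88, |Patch 1∩Patch 2| = 62.7133.
|Patch 1 △ Patch 2| = |Patch 1| + |Patch 2| − 2·|Patch 1∩Patch 2| = 85 + 88 − 125.4266 = 47.57.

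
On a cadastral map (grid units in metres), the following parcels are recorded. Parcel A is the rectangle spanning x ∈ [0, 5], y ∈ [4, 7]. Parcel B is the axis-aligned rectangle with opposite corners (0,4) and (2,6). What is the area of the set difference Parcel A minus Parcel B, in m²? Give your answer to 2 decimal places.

11.00

|Parcel A∩Parcel B|: x∈[0,2], y∈[4,6] → 2·2 = 4.
|Parcel A| = 15.
|Parcel A ∖ Parcel B| = |Parcel A| − |Parcel A∩Parcel B| = 15 − 4 = 11.00.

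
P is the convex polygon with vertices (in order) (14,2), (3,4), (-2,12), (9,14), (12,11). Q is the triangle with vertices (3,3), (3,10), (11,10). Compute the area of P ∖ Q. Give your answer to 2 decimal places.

|P| = 120.5, |P∩Q| = 27.5269.
|P ∖ Q| = |P| − |P∩Q| = 120.5 − 27.5269 = 92.97.

92.97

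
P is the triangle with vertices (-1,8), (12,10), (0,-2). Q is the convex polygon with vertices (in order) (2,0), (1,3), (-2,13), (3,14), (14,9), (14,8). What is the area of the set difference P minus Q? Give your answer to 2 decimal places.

|P| = 66, |P∩Q| = 53.2277.
|P ∖ Q| = |P| − |P∩Q| = 66 − 53.2277 = 12.77.

12.77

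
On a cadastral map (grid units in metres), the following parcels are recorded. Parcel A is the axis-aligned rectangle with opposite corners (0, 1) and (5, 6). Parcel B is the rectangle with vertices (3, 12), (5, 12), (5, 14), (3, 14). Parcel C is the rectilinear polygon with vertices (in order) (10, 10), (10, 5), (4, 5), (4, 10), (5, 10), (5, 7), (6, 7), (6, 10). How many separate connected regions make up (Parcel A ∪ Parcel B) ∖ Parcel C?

(Parcel A ∪ Parcel B) ∖ Parcel C splits into 2 disjoint pieces (area 24, area 4).

2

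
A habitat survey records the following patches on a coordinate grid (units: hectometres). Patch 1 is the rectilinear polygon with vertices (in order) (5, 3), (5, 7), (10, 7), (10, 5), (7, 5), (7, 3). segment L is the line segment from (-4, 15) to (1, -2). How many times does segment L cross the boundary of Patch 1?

0

The segment lies entirely outside Patch 1 and never meets its boundary.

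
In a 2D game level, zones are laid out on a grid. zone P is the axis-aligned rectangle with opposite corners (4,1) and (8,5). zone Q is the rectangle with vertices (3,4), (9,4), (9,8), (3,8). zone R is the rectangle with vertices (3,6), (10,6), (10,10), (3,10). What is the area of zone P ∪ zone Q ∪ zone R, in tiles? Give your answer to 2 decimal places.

By inclusion–exclusion:
Individual areas: |zone P| = 16, |zone Q| = 24, |zone R| = 28.
|zone P∩zone Q|: x∈[4,8], y∈[4,5] → 4·1 = 4.
|zone P∩zone R| = 0 (no overlap).
|zone Q∩zone R|: x∈[3,9], y∈[6,8] → 6·2 = 12.
|zone P∩zone Q∩zone R| = 0.
|zone P ∪ zone Q ∪ zone R| = 68 − 16 + 0 = 52.00.

52.00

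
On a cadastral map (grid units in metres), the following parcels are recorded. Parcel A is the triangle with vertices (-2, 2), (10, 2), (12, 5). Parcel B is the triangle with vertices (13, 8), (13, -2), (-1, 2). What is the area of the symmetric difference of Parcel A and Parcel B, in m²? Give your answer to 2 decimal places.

|Parcel A| = 18, |Parcel B| = 70, |Parcel A∩Parcel B| = 17.7857.
|Parcel A △ Parcel B| = |Parcel A| + |Parcel B| − 2·|Parcel A∩Parcel B| = 18 + 70 − 35.5714 = 52.43.

52.43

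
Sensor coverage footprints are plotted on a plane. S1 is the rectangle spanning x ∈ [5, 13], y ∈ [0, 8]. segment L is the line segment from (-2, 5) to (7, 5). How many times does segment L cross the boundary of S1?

The segment meets the boundary at (5,5).

1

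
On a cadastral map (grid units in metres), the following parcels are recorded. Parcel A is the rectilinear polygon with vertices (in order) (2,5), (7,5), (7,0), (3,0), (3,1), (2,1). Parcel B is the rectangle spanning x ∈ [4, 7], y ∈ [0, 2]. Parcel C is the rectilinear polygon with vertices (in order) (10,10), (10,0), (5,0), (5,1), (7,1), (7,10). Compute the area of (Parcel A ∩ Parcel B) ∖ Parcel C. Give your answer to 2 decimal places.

4.00

|Parcel A ∩ Parcel B| = 6.
|(Parcel A ∩ Parcel B) ∩ Parcel C| = 2.
|(Parcel A ∩ Parcel B) ∖ Parcel C| = 6 − 2 = 4.00.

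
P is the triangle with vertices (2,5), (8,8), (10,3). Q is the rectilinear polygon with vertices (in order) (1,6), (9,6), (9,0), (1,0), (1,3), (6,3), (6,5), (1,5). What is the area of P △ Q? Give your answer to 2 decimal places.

|P| = 18, |Q| = 38, |P∩Q| = 10.075.
|P △ Q| = |P| + |Q| − 2·|P∩Q| = 18 + 38 − 20.15 = 35.85.

35.85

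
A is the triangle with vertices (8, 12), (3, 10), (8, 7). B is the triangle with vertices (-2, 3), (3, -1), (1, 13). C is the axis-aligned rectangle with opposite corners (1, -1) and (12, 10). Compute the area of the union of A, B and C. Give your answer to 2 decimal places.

145.24

By inclusion–exclusion:
Individual areas: |A| = 12.5, |B| = 31, |C| = 121.
|A∩B| = 0.
|A∩C| = 7.5.
|B∩C| = 11.7571.
|A∩B∩C| = 0.
|A ∪ B ∪ C| = 164.5 − 19.2571 + 0 = 145.24.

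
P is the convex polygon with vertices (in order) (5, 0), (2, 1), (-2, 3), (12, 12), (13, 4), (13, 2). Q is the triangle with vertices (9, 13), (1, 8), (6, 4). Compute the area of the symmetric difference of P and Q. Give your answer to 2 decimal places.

|P| = 95.5, |Q| = 28.5, |P∩Q| = 9.5884.
|P △ Q| = |P| + |Q| − 2·|P∩Q| = 95.5 + 28.5 − 19.1767 = 104.82.

104.82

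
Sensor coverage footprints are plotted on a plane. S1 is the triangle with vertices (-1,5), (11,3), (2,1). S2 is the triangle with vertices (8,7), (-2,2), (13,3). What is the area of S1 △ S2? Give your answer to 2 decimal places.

|S1| = 21, |S2| = 32.5, |S1∩S2| = 12.2869.
|S1 △ S2| = |S1| + |S2| − 2·|S1∩S2| = 21 + 32.5 − 24.5738 = 28.93.

28.93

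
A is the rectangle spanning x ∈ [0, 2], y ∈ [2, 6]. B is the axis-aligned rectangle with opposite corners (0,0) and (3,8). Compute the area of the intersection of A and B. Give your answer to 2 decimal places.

8.00

|A∩B|: x∈[0,2], y∈[2,6] → 2·4 = 8.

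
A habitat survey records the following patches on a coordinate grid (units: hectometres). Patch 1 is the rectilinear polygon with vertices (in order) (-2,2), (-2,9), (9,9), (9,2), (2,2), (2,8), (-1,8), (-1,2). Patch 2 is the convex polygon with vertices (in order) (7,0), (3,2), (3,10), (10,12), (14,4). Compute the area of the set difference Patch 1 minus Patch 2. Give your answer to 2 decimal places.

17.00

|Patch 1| = 59, |Patch 1∩Patch 2| = 42.
|Patch 1 ∖ Patch 2| = |Patch 1| − |Patch 1∩Patch 2| = 59 − 42 = 17.00.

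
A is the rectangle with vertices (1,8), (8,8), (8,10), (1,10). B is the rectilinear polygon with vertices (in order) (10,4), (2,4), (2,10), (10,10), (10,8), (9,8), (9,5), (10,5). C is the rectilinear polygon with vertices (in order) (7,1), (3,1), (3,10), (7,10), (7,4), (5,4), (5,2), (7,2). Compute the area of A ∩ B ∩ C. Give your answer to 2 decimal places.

8.00

The intersection is the polygon with vertices (3,8), (3,10), (7,10), (7,8).
By the shoelace formula its area is 8.00.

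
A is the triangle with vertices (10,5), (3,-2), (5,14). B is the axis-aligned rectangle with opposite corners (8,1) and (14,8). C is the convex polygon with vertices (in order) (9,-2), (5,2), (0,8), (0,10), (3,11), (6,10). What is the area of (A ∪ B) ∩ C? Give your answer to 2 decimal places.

23.91

|A ∪ B| = 85.5.
|(A ∪ B) ∩ C| = 23.91.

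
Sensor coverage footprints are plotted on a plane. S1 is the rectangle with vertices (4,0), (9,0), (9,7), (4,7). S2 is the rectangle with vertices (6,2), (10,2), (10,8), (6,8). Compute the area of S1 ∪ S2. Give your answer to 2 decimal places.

44.00

By inclusion–exclusion:
Individual areas: |S1| = 35, |S2| = 24.
|S1∩S2|: x∈[6,9], y∈[2,7] → 3·5 = 15.
|S1 ∪ S2| = 59 − 15 = 44.00.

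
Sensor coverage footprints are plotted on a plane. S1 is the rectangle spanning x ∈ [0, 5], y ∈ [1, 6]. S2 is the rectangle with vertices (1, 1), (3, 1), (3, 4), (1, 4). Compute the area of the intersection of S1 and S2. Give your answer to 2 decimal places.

|S1∩S2|: x∈[1,3], y∈[1,4] → 2·3 = 6.

6.00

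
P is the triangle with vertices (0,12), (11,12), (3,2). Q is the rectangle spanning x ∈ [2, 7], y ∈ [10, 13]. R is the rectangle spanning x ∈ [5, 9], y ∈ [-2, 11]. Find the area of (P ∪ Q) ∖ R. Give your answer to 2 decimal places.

44.00

|P ∪ Q| = 60.
|(P ∪ Q) ∩ R| = 16.
|(P ∪ Q) ∖ R| = 60 − 16 = 44.00.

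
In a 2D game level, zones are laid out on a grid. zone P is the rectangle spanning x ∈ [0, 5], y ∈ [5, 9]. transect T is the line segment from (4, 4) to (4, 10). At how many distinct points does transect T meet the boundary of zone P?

2

The segment meets the boundary at (4,9), (4,5).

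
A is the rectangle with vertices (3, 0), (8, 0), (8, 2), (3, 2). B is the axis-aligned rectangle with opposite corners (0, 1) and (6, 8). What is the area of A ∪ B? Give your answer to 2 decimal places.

49.00

By inclusion–exclusion:
Individual areas: |A| = 10, |B| = 42.
|A∩B|: x∈[3,6], y∈[1,2] → 3·1 = 3.
|A ∪ B| = 52 − 3 = 49.00.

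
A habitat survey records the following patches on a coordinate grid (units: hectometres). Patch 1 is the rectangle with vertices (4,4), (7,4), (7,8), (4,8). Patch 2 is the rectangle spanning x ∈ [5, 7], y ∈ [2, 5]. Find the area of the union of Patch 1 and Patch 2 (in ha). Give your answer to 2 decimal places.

By inclusion–exclusion:
Individual areas: |Patch 1| = 12, |Patch 2| = 6.
|Patch 1∩Patch 2|: x∈[5,7], y∈[4,5] → 2·1 = 2.
|Patch 1 ∪ Patch 2| = 18 − 2 = 16.00.

16.00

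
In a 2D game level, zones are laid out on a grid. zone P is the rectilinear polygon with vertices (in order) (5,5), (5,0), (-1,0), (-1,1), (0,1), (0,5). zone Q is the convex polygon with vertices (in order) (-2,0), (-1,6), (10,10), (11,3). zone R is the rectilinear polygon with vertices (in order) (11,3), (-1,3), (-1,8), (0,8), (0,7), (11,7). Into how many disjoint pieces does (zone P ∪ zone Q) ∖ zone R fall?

2

(zone P ∪ zone Q) ∖ zone R splits into 2 disjoint pieces (area 25.0385, area 13.0179).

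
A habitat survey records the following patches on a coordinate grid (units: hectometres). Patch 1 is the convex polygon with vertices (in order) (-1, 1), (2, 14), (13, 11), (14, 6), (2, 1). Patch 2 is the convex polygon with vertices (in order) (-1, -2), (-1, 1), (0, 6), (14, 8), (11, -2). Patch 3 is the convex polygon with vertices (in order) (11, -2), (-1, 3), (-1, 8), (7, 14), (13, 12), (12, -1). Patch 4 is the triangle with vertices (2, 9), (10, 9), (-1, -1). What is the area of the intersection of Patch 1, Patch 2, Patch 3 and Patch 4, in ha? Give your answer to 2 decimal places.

The intersection is the polygon with vertices (0.067,2.556), (1.149,6.164), (7.949,7.136), (2.017,1.743).
By the shoelace formula its area is 19.41.

19.41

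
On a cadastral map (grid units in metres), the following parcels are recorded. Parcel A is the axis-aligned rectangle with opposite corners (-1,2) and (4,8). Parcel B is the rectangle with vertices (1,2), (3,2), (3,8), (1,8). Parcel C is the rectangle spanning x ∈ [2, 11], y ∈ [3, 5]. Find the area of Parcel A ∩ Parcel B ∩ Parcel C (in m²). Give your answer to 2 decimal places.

2.00

The intersection is the polygon with vertices (3,3), (2,3), (2,5), (3,5).
By the shoelace formula its area is 2.00.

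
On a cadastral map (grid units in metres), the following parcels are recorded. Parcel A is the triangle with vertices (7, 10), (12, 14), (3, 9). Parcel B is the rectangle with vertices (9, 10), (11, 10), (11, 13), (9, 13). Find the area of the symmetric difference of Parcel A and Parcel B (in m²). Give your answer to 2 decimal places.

9.85

|Parcel A| = 5.5, |Parcel B| = 6, |Parcel A∩Parcel B| = 0.825.
|Parcel A △ Parcel B| = |Parcel A| + |Parcel B| − 2·|Parcel A∩Parcel B| = 5.5 + 6 − 1.65 = 9.85.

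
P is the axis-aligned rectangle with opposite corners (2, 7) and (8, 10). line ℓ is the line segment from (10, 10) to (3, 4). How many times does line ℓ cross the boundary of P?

The segment meets the boundary at (8,8.286), (6.5,7).

2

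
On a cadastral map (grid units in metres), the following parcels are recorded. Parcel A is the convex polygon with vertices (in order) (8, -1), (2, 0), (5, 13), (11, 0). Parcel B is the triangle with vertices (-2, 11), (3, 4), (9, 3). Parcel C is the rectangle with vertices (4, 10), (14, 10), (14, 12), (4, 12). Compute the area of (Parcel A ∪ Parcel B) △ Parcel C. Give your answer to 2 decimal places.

|Parcel A ∪ Parcel B| = 72.3067.
|(Parcel A ∪ Parcel B) ∩ Parcel C| = 2.7692.
|(Parcel A ∪ Parcel B) △ Parcel C| = 72.3067 + 20 − 5.5385 = 86.77.

86.77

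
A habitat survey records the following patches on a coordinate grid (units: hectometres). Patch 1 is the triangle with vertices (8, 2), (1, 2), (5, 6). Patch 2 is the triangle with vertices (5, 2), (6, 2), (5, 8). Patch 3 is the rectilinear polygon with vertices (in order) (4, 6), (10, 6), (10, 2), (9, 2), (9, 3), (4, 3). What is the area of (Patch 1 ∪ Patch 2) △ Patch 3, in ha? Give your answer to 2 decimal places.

|Patch 1 ∪ Patch 2| = 14.4286.
|(Patch 1 ∪ Patch 2) ∩ Patch 3| = 5.9702.
|(Patch 1 ∪ Patch 2) △ Patch 3| = 14.4286 + 19 − 11.9405 = 21.49.

21.49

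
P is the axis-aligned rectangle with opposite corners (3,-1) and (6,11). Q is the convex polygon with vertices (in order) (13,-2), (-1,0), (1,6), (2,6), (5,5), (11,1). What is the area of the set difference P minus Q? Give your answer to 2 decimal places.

18.31

|P| = 36, |P∩Q| = 17.6905.
|P ∖ Q| = |P| − |P∩Q| = 36 − 17.6905 = 18.31.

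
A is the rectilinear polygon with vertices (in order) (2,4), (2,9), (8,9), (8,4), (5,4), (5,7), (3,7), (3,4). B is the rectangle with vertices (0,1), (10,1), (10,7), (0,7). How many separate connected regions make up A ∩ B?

A ∩ B splits into 2 disjoint pieces (area 3, area 9).

2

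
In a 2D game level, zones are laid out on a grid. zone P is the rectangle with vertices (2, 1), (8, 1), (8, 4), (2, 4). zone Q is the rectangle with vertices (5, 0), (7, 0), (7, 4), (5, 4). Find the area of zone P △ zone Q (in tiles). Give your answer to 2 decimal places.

14.00

|zone P∩zone Q|: x∈[5,7], y∈[1,4] → 2·3 = 6.
|zone P △ zone Q| = |zone P| + |zone Q| − 2·|zone P∩zone Q| = 18 + 8 − 12 = 14.00.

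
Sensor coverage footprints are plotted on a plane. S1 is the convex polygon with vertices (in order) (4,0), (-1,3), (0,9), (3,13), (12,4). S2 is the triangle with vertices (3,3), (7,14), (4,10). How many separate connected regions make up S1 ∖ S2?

1

S1 ∖ S2 is a single connected region.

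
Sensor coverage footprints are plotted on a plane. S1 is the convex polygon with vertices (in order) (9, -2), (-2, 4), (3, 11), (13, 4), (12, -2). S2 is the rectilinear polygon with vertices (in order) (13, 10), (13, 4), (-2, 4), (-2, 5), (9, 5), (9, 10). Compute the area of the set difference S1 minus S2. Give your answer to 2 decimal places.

90.26

|S1| = 106.5, |S1∩S2| = 16.2429.
|S1 ∖ S2| = |S1| − |S1∩S2| = 106.5 − 16.2429 = 90.26.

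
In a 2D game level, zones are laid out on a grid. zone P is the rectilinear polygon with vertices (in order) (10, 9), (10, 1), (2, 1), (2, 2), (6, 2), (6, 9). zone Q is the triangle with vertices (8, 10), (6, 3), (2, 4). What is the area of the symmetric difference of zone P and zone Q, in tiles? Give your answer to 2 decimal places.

|zone P| = 36, |zone Q| = 15, |zone P∩zone Q| = 4.6429.
|zone P △ zone Q| = |zone P| + |zone Q| − 2·|zone P∩zone Q| = 36 + 15 − 9.2857 = 41.71.

41.71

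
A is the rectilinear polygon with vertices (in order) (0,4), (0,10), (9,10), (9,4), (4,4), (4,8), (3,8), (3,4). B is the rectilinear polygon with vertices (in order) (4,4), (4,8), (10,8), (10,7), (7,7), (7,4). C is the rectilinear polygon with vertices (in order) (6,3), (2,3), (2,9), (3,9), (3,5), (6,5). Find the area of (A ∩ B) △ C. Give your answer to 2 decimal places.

22.00

|A ∩ B| = 14.
|(A ∩ B) ∩ C| = 2.
|(A ∩ B) △ C| = 14 + 12 − 4 = 22.00.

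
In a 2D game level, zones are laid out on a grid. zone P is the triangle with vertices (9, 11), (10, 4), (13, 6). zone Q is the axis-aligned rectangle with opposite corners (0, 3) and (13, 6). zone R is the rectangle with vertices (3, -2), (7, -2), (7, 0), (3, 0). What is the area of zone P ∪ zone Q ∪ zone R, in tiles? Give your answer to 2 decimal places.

By inclusion–exclusion:
Individual areas: |zone P| = 11.5, |zone Q| = 39, |zone R| = 8.
|zone P∩zone Q| = 3.2857.
|zone P∩zone R| = 0.
|zone Q∩zone R| = 0 (no overlap).
|zone P∩zone Q∩zone R| = 0.
|zone P ∪ zone Q ∪ zone R| = 58.5 − 3.2857 + 0 = 55.21.

55.21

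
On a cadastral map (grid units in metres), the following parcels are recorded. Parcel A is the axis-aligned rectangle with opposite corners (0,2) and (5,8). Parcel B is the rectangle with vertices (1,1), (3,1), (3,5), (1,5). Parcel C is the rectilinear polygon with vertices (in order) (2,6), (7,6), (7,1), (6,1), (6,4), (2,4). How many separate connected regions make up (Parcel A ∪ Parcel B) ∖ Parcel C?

1

(Parcel A ∪ Parcel B) ∖ Parcel C is a single connected region.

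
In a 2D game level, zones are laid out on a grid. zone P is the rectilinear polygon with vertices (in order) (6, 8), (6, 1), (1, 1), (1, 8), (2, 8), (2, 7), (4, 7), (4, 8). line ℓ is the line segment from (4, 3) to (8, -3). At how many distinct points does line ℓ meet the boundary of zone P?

The segment meets the boundary at (5.333,1).

1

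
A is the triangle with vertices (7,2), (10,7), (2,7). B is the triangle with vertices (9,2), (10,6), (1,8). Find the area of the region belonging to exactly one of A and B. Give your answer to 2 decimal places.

12.57

|A| = 20, |B| = 19, |A∩B| = 13.2159.
|A △ B| = |A| + |B| − 2·|A∩B| = 20 + 19 − 26.4317 = 12.57.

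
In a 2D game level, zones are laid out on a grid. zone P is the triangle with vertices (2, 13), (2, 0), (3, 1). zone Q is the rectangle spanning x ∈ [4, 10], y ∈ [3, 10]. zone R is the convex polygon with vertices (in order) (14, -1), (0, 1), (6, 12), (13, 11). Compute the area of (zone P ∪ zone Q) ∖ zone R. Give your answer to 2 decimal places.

|zone P ∪ zone Q| = 48.5.
|(zone P ∪ zone Q) ∩ zone R| = 45.0092.
|(zone P ∪ zone Q) ∖ zone R| = 48.5 − 45.0092 = 3.49.

3.49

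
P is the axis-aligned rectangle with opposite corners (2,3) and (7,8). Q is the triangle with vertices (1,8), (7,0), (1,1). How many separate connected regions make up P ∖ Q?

1

P ∖ Q is a single connected region.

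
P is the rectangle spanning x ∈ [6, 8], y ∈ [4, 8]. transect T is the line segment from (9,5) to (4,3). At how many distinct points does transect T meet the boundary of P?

2

The segment meets the boundary at (6.5,4), (8,4.6).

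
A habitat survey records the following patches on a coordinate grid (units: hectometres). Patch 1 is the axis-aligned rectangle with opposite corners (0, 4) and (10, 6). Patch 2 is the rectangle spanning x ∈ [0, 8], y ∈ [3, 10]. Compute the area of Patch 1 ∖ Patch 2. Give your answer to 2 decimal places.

4.00

|Patch 1∩Patch 2|: x∈[0,8], y∈[4,6] → 8·2 = 16.
|Patch 1| = 20.
|Patch 1 ∖ Patch 2| = |Patch 1| − |Patch 1∩Patch 2| = 20 − 16 = 4.00.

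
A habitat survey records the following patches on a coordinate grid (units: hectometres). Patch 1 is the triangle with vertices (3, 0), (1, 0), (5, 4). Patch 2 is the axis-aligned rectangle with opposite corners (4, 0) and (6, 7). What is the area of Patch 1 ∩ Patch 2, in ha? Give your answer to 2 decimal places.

0.50

The intersection is the polygon with vertices (5,4), (4,2), (4,3).
By the shoelace formula its area is 0.50.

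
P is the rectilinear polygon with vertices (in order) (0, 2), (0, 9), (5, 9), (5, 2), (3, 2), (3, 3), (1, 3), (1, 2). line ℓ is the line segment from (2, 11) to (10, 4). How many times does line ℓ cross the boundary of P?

The segment meets the boundary at (5,8.375), (4.286,9).

2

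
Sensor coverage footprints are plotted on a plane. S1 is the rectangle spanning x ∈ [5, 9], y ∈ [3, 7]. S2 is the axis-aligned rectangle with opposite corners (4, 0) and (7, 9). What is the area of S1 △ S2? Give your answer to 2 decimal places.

27.00

|S1∩S2|: x∈[5,7], y∈[3,7] → 2·4 = 8.
|S1 △ S2| = |S1| + |S2| − 2·|S1∩S2| = 16 + 27 − 16 = 27.00.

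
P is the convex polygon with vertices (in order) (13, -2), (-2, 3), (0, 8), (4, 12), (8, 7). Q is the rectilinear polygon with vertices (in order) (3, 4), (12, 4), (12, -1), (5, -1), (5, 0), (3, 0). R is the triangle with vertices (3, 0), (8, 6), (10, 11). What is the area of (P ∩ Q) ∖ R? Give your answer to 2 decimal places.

30.47

|P ∩ Q| = 31.9333.
|(P ∩ Q) ∩ R| = 1.4627.
|(P ∩ Q) ∖ R| = 31.9333 − 1.4627 = 30.47.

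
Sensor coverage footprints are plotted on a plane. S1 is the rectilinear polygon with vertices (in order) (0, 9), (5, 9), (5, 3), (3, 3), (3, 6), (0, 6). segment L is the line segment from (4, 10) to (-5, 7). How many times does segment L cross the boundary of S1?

2

The segment meets the boundary at (0,8.667), (1,9).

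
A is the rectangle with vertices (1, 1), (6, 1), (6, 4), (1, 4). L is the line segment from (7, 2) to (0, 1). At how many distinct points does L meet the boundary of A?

The segment meets the boundary at (1,1.143), (6,1.857).

2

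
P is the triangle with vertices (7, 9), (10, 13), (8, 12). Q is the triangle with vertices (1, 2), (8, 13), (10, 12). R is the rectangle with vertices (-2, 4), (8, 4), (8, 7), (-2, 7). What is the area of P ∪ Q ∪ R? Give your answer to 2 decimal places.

41.96

By inclusion–exclusion:
Individual areas: |P| = 2.5, |Q| = 14.5, |R| = 30.
|P∩Q| = 2.2727.
|P∩R| = 0.
|Q∩R| = 2.7682.
|P∩Q∩R| = 0.
|P ∪ Q ∪ R| = 47 − 5.0409 + 0 = 41.96.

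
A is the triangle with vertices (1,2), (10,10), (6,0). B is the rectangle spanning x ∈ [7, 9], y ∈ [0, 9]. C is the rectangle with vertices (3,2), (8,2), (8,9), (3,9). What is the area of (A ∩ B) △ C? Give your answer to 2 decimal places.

|A ∩ B| = 6.4375.
|(A ∩ B) ∩ C| = 4.0278.
|(A ∩ B) △ C| = 6.4375 + 35 − 8.0556 = 33.38.

33.38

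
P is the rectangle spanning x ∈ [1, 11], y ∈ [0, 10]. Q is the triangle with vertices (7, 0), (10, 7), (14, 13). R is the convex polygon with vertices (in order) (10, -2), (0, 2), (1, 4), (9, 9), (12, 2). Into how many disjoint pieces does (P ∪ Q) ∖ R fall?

(P ∪ Q) ∖ R splits into 2 disjoint pieces (area 3.2, area 36.2738).

2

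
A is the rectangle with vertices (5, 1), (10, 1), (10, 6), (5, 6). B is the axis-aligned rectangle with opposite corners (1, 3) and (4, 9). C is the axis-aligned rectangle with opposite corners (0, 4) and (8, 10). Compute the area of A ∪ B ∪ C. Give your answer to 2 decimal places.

By inclusion–exclusion:
Individual areas: |A| = 25, |B| = 18, |C| = 48.
|A∩B| = 0 (no overlap).
|A∩C|: x∈[5,8], y∈[4,6] → 3·2 = 6.
|B∩C|: x∈[1,4], y∈[4,9] → 3·5 = 15.
|A∩B∩C| = 0.
|A ∪ B ∪ C| = 91 − 21 + 0 = 70.00.

70.00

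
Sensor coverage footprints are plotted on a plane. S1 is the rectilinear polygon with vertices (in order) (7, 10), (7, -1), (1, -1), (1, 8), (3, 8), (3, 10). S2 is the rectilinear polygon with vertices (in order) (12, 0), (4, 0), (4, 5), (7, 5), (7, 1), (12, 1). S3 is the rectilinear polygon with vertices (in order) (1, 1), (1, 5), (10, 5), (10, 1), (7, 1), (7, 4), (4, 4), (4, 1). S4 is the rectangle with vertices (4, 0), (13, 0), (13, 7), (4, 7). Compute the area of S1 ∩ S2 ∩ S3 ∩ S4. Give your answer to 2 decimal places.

3.00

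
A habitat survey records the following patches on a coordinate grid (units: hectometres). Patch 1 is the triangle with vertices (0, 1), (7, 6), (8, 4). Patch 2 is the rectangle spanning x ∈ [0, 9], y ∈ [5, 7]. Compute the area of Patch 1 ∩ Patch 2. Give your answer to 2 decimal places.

0.95

The intersection is the polygon with vertices (7,6), (7.5,5), (5.6,5).
By the shoelace formula its area is 0.95.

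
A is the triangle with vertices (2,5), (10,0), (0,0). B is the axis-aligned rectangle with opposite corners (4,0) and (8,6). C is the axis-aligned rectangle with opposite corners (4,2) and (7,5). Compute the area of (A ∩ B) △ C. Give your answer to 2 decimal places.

|A ∩ B| = 10.
|(A ∩ B) ∩ C| = 2.45.
|(A ∩ B) △ C| = 10 + 9 − 4.9 = 14.10.

14.10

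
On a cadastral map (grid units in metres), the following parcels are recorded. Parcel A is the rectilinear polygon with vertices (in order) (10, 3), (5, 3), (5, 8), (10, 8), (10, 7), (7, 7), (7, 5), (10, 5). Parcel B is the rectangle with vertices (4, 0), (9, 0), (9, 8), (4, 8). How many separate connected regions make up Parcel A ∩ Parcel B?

Parcel A ∩ Parcel B is a single connected region.

1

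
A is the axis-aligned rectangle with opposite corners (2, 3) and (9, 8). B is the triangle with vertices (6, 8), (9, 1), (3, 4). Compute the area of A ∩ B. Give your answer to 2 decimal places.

The intersection is the polygon with vertices (5,3), (3,4), (6,8), (8.143,3).
By the shoelace formula its area is 13.36.

13.36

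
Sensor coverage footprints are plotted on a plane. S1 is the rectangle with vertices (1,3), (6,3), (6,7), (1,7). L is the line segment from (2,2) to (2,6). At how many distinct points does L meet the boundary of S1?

The segment meets the boundary at (2,3).

1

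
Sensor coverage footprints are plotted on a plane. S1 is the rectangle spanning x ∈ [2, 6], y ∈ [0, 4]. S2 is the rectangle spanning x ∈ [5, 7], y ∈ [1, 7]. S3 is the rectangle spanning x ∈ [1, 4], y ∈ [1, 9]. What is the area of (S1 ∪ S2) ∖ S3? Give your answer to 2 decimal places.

|S1 ∪ S2| = 25.
|(S1 ∪ S2) ∩ S3| = 6.
|(S1 ∪ S2) ∖ S3| = 25 − 6 = 19.00.

19.00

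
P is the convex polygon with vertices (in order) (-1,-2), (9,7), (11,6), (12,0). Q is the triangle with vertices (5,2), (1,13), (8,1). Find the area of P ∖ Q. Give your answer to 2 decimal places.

|P| = 54, |P∩Q| = 5.0439.
|P ∖ Q| = |P| − |P∩Q| = 54 − 5.0439 = 48.96.

48.96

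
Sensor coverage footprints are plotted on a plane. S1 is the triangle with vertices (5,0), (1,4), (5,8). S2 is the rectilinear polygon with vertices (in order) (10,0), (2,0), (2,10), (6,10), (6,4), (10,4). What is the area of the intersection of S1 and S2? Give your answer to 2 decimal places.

The intersection is the polygon with vertices (2,3), (2,5), (5,8), (5,0).
By the shoelace formula its area is 15.00.

15.00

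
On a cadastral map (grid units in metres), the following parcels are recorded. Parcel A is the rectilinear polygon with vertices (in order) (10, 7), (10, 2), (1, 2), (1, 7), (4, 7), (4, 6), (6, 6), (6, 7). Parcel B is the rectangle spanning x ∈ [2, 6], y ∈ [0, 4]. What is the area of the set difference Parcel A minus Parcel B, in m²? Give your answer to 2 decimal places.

35.00

|Parcel A| = 43, |Parcel A∩Parcel B| = 8.
|Parcel A ∖ Parcel B| = |Parcel A| − |Parcel A∩Parcel B| = 43 − 8 = 35.00.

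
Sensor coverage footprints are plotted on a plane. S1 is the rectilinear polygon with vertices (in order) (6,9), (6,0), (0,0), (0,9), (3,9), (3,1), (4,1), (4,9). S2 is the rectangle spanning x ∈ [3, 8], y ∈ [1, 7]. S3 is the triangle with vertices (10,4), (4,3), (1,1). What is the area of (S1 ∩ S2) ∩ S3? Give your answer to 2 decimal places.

|S1 ∩ S2| = 12.
|(S1 ∩ S2) ∩ S3| = 1.67.

1.67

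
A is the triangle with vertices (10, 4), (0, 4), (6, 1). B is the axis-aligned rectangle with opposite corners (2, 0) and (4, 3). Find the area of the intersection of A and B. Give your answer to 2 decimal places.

The intersection is the polygon with vertices (2,3), (4,3), (4,2).
By the shoelace formula its area is 1.00.

1.00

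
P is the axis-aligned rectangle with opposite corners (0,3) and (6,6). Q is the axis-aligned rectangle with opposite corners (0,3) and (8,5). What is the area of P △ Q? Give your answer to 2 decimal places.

|P∩Q|: x∈[0,6], y∈[3,5] → 6·2 = 12.
|P △ Q| = |P| + |Q| − 2·|P∩Q| = 18 + 16 − 24 = 10.00.

10.00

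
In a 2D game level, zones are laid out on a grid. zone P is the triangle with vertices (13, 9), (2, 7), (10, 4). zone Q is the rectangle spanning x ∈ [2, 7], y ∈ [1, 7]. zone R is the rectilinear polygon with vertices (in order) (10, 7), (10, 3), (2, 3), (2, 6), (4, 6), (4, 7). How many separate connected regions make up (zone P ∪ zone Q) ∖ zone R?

2

(zone P ∪ zone Q) ∖ zone R splits into 2 disjoint pieces (area 14.5, area 10).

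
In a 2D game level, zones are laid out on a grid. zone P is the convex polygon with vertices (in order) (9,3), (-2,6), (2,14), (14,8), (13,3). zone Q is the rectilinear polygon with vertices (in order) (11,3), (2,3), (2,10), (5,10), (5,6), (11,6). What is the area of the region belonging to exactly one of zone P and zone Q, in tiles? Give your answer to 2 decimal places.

79.36

|zone P| = 105, |zone Q| = 39, |zone P∩zone Q| = 32.3182.
|zone P △ zone Q| = |zone P| + |zone Q| − 2·|zone P∩zone Q| = 105 + 39 − 64.6364 = 79.36.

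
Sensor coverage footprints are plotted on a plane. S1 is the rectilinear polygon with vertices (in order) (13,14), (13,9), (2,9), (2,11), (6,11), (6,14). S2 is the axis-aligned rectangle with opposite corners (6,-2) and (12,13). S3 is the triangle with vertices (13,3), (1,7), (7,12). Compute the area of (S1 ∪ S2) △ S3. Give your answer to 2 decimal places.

|S1 ∪ S2| = 109.
|(S1 ∪ S2) ∩ S3| = 29.6333.
|(S1 ∪ S2) △ S3| = 109 + 42 − 59.2667 = 91.73.

91.73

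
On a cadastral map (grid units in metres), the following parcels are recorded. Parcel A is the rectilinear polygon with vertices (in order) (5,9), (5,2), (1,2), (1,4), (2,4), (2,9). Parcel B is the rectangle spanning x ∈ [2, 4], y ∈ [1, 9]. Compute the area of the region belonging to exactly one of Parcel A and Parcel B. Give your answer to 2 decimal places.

|Parcel A| = 23, |Parcel B| = 16, |Parcel A∩Parcel B| = 14.
|Parcel A △ Parcel B| = |Parcel A| + |Parcel B| − 2·|Parcel A∩Parcel B| = 23 + 16 − 28 = 11.00.

11.00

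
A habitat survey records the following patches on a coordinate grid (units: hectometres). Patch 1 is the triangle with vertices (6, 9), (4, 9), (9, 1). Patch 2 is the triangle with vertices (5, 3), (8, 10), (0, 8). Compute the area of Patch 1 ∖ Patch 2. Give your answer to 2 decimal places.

3.48

|Patch 1| = 8, |Patch 1∩Patch 2| = 4.5168.
|Patch 1 ∖ Patch 2| = |Patch 1| − |Patch 1∩Patch 2| = 8 − 4.5168 = 3.48.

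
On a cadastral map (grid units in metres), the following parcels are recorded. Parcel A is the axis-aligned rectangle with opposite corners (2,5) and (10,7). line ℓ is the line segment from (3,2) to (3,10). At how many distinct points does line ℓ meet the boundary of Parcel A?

2

The segment meets the boundary at (3,7), (3,5).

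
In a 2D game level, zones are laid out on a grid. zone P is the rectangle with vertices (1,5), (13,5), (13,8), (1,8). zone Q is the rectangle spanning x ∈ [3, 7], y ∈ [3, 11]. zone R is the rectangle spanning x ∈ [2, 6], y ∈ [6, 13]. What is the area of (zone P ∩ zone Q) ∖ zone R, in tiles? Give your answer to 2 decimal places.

6.00

|zone P ∩ zone Q| = 12.
|(zone P ∩ zone Q) ∩ zone R| = 6.
|(zone P ∩ zone Q) ∖ zone R| = 12 − 6 = 6.00.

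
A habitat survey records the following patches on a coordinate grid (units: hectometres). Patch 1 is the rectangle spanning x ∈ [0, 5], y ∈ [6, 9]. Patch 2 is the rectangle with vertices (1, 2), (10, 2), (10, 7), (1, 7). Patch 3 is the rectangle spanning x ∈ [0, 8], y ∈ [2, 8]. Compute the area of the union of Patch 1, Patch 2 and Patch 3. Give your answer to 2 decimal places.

By inclusion–exclusion:
Individual areas: |Patch 1| = 15, |Patch 2| = 45, |Patch 3| = 48.
|Patch 1∩Patch 2|: x∈[1,5], y∈[6,7] → 4·1 = 4.
|Patch 1∩Patch 3|: x∈[0,5], y∈[6,8] → 5·2 = 10.
|Patch 2∩Patch 3|: x∈[1,8], y∈[2,7] → 7·5 = 35.
|Patch 1∩Patch 2∩Patch 3| = 4.
|Patch 1 ∪ Patch 2 ∪ Patch 3| = 108 − 49 + 4 = 63.00.

63.00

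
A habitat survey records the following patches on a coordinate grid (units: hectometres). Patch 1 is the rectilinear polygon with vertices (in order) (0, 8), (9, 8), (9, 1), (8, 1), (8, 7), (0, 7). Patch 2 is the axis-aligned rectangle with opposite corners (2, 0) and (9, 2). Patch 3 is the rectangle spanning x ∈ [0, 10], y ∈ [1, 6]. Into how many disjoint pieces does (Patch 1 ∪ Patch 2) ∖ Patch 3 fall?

(Patch 1 ∪ Patch 2) ∖ Patch 3 splits into 2 disjoint pieces (area 10, area 7).

2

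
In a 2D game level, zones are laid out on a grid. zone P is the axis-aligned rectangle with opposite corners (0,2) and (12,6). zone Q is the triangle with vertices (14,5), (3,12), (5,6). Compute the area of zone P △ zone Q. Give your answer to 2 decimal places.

68.56

|zone P| = 48, |zone Q| = 26, |zone P∩zone Q| = 2.7222.
|zone P △ zone Q| = |zone P| + |zone Q| − 2·|zone P∩zone Q| = 48 + 26 − 5.4444 = 68.56.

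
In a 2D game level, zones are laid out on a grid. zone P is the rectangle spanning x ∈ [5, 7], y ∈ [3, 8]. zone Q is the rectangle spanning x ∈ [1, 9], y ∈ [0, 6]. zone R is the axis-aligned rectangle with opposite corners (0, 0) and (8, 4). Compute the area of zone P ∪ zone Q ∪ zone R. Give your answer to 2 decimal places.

By inclusion–exclusion:
Individual areas: |zone P| = 10, |zone Q| = 48, |zone R| = 32.
|zone P∩zone Q|: x∈[5,7], y∈[3,6] → 2·3 = 6.
|zone P∩zone R|: x∈[5,7], y∈[3,4] → 2·1 = 2.
|zone Q∩zone R|: x∈[1,8], y∈[0,4] → 7·4 = 28.
|zone P∩zone Q∩zone R| = 2.
|zone P ∪ zone Q ∪ zone R| = 90 − 36 + 2 = 56.00.

56.00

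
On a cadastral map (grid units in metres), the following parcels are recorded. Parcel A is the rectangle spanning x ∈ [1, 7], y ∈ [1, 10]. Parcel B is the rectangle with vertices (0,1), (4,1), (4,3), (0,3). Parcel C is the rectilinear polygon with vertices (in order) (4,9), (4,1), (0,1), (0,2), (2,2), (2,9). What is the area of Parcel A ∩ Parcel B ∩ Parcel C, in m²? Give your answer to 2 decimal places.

5.00

The intersection is the polygon with vertices (4,3), (4,1), (1,1), (1,2), (2,2), (2,3).
By the shoelace formula its area is 5.00.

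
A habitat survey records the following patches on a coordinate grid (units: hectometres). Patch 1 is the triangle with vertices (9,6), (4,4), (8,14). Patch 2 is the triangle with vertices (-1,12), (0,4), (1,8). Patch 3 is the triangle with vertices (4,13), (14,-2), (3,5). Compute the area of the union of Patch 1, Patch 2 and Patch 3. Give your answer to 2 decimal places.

By inclusion–exclusion:
Individual areas: |Patch 1| = 21, |Patch 2| = 6, |Patch 3| = 47.5.
|Patch 1∩Patch 2| = 0.
|Patch 1∩Patch 3| = 11.1481.
|Patch 2∩Patch 3| = 0.
|Patch 1∩Patch 2∩Patch 3| = 0.
|Patch 1 ∪ Patch 2 ∪ Patch 3| = 74.5 − 11.1481 + 0 = 63.35.

63.35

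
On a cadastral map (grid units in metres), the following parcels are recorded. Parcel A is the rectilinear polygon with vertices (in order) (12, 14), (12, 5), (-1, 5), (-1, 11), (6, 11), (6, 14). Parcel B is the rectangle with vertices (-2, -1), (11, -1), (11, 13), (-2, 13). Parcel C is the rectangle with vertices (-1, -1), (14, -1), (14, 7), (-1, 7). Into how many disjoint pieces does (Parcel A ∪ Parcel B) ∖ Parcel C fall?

(Parcel A ∪ Parcel B) ∖ Parcel C is a single connected region.

1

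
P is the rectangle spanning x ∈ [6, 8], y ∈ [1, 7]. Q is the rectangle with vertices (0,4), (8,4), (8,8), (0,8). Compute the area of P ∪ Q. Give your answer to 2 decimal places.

By inclusion–exclusion:
Individual areas: |P| = 12, |Q| = 32.
|P∩Q|: x∈[6,8], y∈[4,7] → 2·3 = 6.
|P ∪ Q| = 44 − 6 = 38.00.

38.00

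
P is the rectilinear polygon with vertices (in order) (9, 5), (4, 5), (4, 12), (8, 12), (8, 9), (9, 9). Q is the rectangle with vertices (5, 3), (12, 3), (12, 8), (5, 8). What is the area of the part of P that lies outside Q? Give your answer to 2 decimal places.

|P| = 32, |P∩Q| = 12.
|P ∖ Q| = |P| − |P∩Q| = 32 − 12 = 20.00.

20.00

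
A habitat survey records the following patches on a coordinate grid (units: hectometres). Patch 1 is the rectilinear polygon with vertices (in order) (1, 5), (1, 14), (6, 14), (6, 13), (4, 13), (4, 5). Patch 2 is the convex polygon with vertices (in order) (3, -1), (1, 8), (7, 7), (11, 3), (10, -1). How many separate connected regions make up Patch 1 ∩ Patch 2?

1

Patch 1 ∩ Patch 2 is a single connected region.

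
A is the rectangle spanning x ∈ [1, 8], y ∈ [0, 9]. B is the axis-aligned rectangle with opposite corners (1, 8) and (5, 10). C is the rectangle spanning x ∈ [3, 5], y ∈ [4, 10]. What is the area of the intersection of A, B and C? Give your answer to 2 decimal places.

2.00

The intersection is the polygon with vertices (5,8), (3,8), (3,9), (5,9).
By the shoelace formula its area is 2.00.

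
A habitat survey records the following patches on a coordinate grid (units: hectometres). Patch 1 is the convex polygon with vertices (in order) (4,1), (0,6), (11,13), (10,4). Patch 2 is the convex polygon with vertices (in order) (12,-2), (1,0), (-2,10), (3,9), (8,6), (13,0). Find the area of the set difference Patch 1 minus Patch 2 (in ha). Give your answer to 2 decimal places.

|Patch 1| = 67, |Patch 1∩Patch 2| = 38.5294.
|Patch 1 ∖ Patch 2| = |Patch 1| − |Patch 1∩Patch 2| = 67 − 38.5294 = 28.47.

28.47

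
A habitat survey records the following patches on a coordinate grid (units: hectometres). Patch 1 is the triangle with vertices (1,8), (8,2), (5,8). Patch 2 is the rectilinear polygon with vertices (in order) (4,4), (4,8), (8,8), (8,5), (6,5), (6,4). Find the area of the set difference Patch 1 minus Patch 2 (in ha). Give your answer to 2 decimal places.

|Patch 1| = 12, |Patch 1∩Patch 2| = 6.0595.
|Patch 1 ∖ Patch 2| = |Patch 1| − |Patch 1∩Patch 2| = 12 − 6.0595 = 5.94.

5.94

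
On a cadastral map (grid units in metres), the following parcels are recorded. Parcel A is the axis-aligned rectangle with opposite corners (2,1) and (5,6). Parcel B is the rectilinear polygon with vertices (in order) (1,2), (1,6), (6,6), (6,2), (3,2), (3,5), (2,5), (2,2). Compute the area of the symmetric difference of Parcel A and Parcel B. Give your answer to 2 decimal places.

14.00

|Parcel A| = 15, |Parcel B| = 17, |Parcel A∩Parcel B| = 9.
|Parcel A △ Parcel B| = |Parcel A| + |Parcel B| − 2·|Parcel A∩Parcel B| = 15 + 17 − 18 = 14.00.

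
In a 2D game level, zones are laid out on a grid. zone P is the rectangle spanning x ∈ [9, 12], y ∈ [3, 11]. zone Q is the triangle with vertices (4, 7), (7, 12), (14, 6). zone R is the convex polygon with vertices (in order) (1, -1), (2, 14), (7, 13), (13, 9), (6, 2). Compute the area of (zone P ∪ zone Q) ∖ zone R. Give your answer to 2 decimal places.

13.35

|zone P ∪ zone Q| = 42.55.
|(zone P ∪ zone Q) ∩ zone R| = 29.2024.
|(zone P ∪ zone Q) ∖ zone R| = 42.55 − 29.2024 = 13.35.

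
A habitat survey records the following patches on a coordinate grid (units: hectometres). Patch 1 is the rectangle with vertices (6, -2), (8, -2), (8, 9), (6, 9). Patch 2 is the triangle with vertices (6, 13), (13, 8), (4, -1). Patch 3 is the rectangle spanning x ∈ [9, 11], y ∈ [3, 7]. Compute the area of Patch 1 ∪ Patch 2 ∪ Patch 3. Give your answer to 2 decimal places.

By inclusion–exclusion:
Individual areas: |Patch 1| = 22, |Patch 2| = 54, |Patch 3| = 8.
|Patch 1∩Patch 2| = 14.
|Patch 1∩Patch 3| = 0 (no overlap).
|Patch 2∩Patch 3| = 4.
|Patch 1∩Patch 2∩Patch 3| = 0.
|Patch 1 ∪ Patch 2 ∪ Patch 3| = 84 − 18 + 0 = 66.00.

66.00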